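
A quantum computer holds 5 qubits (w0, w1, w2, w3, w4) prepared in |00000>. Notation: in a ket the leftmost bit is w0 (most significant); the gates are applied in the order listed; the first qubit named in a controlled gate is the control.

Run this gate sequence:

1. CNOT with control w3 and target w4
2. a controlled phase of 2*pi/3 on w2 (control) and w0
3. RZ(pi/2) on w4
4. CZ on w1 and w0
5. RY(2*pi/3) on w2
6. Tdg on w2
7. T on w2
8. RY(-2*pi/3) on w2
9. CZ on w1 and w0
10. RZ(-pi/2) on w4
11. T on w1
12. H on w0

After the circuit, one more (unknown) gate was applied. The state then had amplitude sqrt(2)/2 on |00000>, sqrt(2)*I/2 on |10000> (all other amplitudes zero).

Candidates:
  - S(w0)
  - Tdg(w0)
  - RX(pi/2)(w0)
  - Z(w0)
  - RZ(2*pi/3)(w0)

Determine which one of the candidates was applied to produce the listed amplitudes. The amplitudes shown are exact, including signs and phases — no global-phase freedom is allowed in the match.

The unique candidate consistent with the amplitudes is S(w0). Key observation: the block from step 3 through step 10 cancels to the identity and can be dropped.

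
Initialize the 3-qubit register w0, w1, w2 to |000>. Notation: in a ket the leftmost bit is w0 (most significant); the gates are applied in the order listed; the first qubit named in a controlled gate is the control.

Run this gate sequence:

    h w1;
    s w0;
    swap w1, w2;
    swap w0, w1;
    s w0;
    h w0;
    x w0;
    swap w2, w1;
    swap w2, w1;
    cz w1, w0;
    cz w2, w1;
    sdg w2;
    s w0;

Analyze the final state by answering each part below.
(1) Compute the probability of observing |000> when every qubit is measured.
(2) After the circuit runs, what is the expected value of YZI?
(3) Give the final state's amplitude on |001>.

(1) A full measurement returns |000> with probability 1/4.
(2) The expectation value of YZI is 1.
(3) The final state's coefficient on |001> equals -I/2.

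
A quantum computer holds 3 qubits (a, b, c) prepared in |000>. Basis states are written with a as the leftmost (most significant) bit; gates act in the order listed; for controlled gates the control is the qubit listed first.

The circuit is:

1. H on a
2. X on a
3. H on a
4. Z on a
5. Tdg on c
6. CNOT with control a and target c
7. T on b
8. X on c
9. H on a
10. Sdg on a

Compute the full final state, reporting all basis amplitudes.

The resulting statevector has amplitude sqrt(2)/2 on |001>, -sqrt(2)*I/2 on |101>, and 0 on every other basis state. Key observation: gates 1-4 undo each other exactly, leaving only the rest of the circuit to track.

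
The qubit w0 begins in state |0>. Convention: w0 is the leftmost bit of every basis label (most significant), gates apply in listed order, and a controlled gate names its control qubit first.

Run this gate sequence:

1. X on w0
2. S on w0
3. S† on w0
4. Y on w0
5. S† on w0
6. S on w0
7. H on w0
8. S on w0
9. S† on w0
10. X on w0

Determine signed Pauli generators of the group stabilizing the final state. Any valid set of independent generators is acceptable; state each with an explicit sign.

One valid set of independent stabilizer generators is +X (any independent generating set of the same group is equally correct).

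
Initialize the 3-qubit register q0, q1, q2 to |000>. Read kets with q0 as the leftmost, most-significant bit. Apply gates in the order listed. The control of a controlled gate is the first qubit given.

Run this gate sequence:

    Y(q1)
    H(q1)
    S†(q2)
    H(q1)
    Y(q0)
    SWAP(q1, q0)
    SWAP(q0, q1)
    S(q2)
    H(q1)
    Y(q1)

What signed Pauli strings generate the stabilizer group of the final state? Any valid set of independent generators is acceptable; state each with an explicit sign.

One valid set of independent stabilizer generators is +IXI, -ZII, +IIZ (any independent generating set of the same group is equally correct).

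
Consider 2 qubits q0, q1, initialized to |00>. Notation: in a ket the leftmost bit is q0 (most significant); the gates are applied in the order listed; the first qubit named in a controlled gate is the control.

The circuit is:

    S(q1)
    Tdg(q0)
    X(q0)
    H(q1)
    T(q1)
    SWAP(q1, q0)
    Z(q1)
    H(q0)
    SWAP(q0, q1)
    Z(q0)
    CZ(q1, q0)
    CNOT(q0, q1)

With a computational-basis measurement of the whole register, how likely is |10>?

Outcome |10> occurs with probability 1/2 - sqrt(2)/4.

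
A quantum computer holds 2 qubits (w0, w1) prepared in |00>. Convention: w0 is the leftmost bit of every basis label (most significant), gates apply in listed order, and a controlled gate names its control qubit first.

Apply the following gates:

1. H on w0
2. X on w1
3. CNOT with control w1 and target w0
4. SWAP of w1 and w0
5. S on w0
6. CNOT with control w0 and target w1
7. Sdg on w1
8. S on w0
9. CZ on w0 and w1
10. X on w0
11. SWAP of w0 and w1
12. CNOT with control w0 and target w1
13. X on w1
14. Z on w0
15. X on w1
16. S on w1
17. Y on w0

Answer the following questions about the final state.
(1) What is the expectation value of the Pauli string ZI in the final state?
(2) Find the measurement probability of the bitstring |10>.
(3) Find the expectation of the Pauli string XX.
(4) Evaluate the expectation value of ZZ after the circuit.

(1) The observable ZI averages to 0.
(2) The probability of measuring |10> is 1/2.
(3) The observable XX averages to -1.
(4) The expectation value of ZZ is -1.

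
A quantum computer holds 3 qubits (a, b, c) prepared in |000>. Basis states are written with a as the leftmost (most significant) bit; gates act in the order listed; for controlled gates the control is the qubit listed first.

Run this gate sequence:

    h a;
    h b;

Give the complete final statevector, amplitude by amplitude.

The resulting statevector has amplitude 1/2 on |000>, 0 on |001>, 1/2 on |010>, 0 on |011>, 1/2 on |100>, 0 on |101>, 1/2 on |110>, 0 on |111>.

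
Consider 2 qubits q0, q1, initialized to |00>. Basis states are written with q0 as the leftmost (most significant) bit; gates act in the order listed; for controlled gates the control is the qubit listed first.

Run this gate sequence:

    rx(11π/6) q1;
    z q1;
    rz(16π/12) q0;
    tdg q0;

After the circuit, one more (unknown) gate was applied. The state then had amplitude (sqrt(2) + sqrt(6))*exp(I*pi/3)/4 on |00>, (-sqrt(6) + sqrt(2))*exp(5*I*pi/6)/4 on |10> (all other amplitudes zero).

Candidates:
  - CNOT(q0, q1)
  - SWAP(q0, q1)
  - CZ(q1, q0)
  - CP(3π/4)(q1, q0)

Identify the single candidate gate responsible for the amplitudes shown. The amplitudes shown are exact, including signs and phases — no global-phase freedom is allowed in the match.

The applied gate was SWAP(q0, q1).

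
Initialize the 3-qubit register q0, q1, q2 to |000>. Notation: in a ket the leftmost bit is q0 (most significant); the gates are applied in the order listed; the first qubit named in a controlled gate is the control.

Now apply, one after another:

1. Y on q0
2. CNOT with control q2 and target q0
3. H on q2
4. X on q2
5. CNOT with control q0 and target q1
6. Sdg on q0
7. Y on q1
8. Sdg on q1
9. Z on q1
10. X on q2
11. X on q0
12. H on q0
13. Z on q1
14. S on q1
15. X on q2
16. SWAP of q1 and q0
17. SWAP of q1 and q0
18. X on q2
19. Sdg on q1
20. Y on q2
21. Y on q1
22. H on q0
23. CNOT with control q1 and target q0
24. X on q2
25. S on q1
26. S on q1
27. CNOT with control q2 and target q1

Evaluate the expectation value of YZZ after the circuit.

The expectation value of YZZ is 0. Key observation: steps 14-19 multiply out to the identity, so the circuit reduces to the remaining gates.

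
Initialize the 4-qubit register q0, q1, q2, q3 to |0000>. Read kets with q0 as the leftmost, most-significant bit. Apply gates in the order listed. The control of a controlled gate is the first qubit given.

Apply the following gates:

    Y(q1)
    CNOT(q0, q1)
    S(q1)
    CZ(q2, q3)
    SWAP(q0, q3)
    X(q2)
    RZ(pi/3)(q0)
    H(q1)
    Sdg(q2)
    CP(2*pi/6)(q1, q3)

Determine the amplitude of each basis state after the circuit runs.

After the circuit, the state carries amplitude sqrt(2)*exp(I*pi/3)/2 on |0010>, -sqrt(2)*exp(I*pi/3)/2 on |0110>, and 0 on every other basis state.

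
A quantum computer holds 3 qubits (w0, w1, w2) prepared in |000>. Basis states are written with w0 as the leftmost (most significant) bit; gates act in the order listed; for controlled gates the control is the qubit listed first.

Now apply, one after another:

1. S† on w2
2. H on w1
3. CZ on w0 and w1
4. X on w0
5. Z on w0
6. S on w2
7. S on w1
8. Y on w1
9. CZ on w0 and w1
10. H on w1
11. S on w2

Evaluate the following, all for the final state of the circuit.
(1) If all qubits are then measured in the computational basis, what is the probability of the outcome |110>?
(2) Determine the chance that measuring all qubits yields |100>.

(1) A full measurement returns |110> with probability 1/2.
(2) The probability of measuring |100> is 1/2.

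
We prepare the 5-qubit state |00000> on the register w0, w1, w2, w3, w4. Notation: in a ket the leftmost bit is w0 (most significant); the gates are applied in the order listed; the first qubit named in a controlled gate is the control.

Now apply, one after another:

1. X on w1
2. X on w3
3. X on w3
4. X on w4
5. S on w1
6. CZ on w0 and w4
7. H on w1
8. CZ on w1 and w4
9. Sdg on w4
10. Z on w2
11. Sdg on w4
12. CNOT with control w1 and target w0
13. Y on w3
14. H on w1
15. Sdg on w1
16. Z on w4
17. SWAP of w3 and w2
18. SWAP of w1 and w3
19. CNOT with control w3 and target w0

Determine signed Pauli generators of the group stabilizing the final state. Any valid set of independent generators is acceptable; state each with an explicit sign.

One valid set of independent stabilizer generators is +XIIZI, +ZIIYI, +IZIII, -IIZII, -IIIIZ (any independent generating set of the same group is equally correct). Key observation: the block from step 2 through step 3 cancels to the identity and can be dropped.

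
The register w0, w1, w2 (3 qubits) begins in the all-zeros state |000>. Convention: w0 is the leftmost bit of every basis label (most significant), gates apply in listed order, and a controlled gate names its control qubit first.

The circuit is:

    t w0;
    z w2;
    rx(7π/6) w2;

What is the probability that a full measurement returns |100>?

A full measurement returns |100> with probability 0.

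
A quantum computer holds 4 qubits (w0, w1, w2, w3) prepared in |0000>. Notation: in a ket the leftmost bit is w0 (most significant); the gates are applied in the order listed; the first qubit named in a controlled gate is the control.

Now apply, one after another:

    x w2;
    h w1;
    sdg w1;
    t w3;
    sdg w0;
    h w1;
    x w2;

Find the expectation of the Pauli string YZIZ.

The expectation value of YZIZ is 0.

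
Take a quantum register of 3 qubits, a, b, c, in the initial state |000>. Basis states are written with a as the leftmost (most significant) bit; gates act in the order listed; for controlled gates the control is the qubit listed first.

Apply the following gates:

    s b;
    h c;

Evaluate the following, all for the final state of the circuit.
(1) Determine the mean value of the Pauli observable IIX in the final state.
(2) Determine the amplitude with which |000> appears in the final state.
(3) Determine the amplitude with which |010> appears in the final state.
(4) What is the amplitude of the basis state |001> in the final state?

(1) In the final state, IIX has expectation 1.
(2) The final state's coefficient on |000> equals sqrt(2)/2.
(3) The final state's coefficient on |010> equals 0.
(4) The final state's coefficient on |001> equals sqrt(2)/2.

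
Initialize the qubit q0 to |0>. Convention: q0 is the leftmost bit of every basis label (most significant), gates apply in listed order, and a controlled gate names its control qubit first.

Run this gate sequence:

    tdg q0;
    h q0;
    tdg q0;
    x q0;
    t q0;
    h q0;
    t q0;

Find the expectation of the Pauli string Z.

In the final state, Z has expectation 0.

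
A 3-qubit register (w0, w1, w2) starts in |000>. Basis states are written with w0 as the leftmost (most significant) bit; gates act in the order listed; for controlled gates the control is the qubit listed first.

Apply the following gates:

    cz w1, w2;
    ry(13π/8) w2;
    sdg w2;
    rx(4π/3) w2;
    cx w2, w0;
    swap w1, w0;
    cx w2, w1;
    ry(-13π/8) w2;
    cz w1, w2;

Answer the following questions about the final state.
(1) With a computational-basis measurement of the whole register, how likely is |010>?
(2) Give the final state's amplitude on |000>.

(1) A full measurement returns |010> with probability 0.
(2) The final state's coefficient on |000> equals -(1 - I)*(2 - I*sqrt(3*sqrt(2) + 6) + I*sqrt(2 - sqrt(2)))/8.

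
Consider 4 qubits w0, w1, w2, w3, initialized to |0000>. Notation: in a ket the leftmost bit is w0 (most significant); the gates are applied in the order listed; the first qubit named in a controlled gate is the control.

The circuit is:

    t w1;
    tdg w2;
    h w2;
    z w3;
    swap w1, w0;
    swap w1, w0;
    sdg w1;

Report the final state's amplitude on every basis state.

After the circuit, the state carries amplitude sqrt(2)/2 on |0000>, sqrt(2)/2 on |0010>, and 0 on every other basis state. Key observation: steps 5-6 multiply out to the identity, so the circuit reduces to the remaining gates.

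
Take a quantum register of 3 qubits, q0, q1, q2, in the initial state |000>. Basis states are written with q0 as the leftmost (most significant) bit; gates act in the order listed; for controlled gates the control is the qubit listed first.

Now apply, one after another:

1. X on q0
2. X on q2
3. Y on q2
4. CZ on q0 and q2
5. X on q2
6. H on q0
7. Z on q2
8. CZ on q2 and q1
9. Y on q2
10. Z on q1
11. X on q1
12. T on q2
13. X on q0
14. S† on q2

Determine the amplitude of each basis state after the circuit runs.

The resulting statevector has amplitude -sqrt(2)/2 on |010>, sqrt(2)/2 on |110>, and 0 on every other basis state.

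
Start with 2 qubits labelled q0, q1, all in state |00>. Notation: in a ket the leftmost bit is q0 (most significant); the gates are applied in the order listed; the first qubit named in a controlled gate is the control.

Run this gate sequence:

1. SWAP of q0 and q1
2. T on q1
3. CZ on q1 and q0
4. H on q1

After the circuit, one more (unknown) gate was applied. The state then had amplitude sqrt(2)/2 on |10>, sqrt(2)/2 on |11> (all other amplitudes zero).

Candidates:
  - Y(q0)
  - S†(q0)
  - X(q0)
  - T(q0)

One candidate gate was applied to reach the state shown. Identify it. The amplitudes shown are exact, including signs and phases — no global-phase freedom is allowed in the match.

It was X(q0) that produced the state shown.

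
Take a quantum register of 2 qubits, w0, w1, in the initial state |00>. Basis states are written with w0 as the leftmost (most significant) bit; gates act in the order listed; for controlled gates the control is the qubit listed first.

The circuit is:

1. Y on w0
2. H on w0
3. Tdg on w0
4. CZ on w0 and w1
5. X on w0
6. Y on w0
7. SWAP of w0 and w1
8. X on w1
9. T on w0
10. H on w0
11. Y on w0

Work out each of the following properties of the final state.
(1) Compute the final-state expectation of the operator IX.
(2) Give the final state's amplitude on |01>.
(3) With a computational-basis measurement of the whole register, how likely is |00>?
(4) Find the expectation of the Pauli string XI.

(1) The expectation value of IX is sqrt(2)/2.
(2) |01> carries amplitude -I/2 in the final state.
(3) Outcome |00> occurs with probability 1/4.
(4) The expectation value of XI is -1.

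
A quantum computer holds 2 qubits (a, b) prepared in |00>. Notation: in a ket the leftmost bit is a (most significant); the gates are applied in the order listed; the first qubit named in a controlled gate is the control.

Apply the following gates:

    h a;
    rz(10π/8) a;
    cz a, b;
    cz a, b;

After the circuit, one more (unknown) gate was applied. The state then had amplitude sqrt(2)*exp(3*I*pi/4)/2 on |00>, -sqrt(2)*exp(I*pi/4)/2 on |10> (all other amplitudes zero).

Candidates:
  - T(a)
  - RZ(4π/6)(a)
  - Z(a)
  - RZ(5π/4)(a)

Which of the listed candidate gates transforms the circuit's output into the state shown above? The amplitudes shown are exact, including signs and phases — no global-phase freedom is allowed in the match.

It was RZ(5π/4)(a) that produced the state shown. Key observation: steps 3-4 multiply out to the identity, so the circuit reduces to the remaining gates.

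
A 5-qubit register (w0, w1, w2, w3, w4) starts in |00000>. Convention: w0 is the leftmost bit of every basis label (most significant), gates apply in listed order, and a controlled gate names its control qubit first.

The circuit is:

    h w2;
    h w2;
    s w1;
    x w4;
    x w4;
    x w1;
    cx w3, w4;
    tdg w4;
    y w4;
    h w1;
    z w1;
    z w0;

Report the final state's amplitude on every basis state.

After the circuit, the state carries amplitude sqrt(2)*I/2 on |00001>, sqrt(2)*I/2 on |01001>, and 0 on every other basis state.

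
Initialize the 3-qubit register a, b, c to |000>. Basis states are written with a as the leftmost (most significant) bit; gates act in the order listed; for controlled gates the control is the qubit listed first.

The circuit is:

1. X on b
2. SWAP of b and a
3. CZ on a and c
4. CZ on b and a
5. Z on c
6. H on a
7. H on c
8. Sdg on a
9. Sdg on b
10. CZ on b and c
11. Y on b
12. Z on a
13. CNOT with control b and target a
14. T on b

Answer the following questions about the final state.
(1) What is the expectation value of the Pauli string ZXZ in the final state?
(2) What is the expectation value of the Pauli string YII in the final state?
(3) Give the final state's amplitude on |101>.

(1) In the final state, ZXZ has expectation 0.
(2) The observable YII averages to 1.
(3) The amplitude on |101> is 0.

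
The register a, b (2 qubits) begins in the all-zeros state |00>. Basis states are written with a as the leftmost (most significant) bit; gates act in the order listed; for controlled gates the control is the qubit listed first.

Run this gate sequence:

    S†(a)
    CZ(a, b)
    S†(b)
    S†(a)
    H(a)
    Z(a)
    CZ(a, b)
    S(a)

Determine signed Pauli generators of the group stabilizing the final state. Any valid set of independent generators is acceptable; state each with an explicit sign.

The stabilizer group can be generated by -YI, +IZ, among other valid generating sets.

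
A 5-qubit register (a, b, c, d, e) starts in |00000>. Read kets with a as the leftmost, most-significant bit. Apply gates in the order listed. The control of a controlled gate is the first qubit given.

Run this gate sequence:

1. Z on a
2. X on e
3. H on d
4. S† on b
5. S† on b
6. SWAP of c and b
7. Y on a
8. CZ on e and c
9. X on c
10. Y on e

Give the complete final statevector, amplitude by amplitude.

The resulting statevector has amplitude sqrt(2)/2 on |10100>, sqrt(2)/2 on |10110>, and 0 on every other basis state.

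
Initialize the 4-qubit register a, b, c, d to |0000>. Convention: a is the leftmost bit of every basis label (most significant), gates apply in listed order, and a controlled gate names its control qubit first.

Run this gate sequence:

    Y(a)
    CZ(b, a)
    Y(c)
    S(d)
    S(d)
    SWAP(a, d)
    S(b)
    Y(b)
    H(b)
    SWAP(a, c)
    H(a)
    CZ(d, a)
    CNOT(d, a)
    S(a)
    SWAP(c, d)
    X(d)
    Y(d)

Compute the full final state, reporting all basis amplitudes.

After the circuit, the state carries amplitude -1/2 on |0010>, 1/2 on |0110>, -I/2 on |1010>, I/2 on |1110>, and 0 on every other basis state.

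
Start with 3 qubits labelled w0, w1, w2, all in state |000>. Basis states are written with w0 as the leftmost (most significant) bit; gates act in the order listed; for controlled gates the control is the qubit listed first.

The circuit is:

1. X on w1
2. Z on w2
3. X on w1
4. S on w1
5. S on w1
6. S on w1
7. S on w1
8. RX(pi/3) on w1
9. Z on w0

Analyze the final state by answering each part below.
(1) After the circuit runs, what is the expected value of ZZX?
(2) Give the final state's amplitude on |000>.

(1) The observable ZZX averages to 0. Key observation: steps 4-7 multiply out to the identity, so the circuit reduces to the remaining gates.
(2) The amplitude on |000> is sqrt(3)/2.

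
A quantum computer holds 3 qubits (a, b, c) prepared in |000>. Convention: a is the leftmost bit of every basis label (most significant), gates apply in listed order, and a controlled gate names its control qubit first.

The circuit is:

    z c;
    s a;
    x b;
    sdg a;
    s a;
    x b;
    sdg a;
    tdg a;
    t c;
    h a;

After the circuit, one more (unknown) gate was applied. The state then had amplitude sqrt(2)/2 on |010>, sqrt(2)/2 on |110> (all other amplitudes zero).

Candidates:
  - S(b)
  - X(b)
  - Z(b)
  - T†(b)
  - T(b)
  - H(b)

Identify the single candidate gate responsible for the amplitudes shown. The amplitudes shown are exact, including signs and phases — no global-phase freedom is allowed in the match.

It was X(b) that produced the state shown.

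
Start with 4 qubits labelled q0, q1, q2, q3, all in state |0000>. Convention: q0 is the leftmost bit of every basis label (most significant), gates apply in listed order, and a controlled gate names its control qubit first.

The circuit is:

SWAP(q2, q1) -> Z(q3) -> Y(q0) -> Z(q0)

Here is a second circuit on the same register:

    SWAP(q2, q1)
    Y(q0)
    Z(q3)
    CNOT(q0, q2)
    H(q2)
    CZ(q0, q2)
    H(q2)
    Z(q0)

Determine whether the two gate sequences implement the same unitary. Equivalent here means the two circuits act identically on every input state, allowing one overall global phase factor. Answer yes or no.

Yes: on every input state the two circuits agree up to one overall phase factor.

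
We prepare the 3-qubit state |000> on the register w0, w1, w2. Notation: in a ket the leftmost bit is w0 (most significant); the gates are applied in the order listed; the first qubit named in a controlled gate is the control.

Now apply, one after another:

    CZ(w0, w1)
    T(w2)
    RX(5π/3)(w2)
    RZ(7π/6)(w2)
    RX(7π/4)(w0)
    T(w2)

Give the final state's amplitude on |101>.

|101> carries amplitude -sqrt(2 - sqrt(2))*exp(5*I*pi/6)/4 in the final state.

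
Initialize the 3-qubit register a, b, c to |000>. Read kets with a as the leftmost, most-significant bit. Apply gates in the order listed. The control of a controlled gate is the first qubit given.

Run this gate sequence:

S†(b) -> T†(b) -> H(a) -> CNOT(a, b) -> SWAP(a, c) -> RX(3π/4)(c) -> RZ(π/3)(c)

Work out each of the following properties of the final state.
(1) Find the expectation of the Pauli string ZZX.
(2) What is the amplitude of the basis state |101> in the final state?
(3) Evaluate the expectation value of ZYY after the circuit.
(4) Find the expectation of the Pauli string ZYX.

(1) The observable ZZX averages to sqrt(6)/4.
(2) |101> carries amplitude 0 in the final state.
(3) In the final state, ZYY has expectation sqrt(2)/4.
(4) The observable ZYX averages to -sqrt(6)/4.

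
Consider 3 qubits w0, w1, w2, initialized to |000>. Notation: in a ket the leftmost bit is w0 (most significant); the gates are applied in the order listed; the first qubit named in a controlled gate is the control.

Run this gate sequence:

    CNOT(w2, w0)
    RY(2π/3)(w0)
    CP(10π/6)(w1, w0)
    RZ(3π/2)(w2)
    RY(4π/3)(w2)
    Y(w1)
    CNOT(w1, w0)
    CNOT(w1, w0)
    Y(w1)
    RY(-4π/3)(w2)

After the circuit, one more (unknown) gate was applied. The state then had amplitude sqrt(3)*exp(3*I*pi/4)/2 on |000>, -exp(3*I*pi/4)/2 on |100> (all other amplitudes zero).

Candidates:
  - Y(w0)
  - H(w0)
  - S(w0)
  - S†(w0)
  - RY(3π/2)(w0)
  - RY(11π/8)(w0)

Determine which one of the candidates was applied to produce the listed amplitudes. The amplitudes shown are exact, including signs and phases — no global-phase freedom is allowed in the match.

The applied gate was Y(w0).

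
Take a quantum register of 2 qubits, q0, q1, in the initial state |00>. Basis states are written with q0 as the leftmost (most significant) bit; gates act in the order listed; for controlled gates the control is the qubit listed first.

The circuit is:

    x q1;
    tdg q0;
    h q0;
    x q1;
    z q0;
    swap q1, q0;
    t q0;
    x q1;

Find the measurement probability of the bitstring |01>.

A full measurement returns |01> with probability 1/2.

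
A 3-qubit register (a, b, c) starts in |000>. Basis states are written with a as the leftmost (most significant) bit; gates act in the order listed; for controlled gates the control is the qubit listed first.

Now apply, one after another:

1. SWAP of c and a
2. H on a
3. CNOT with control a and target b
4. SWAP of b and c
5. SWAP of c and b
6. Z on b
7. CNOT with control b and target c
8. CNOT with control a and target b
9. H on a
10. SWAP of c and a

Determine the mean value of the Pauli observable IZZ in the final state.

The observable IZZ averages to 0.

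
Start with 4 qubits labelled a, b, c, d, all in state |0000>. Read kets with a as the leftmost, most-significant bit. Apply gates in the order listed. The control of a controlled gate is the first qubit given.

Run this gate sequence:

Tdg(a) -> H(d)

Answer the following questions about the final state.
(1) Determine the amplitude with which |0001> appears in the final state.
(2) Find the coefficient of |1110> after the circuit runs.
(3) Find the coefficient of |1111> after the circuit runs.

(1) |0001> carries amplitude sqrt(2)/2 in the final state.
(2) The final state's coefficient on |1110> equals 0.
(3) The final state's coefficient on |1111> equals 0.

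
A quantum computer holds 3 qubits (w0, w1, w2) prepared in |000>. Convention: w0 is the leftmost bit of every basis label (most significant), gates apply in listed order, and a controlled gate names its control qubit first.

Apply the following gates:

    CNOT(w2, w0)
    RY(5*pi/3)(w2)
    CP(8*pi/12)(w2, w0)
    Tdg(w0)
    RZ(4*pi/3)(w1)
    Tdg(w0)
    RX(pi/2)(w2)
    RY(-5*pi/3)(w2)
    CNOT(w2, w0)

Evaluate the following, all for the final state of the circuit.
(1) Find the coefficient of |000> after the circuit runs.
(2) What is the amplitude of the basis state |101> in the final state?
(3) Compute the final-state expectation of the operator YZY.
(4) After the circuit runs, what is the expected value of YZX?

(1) |000> carries amplitude (-2*sqrt(2) - sqrt(6)*I)*exp(I*pi/3)/4 in the final state.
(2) The amplitude on |101> is sqrt(2)*exp(5*I*pi/6)/4.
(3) The expectation value of YZY is sqrt(3)/4.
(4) In the final state, YZX has expectation -1/2.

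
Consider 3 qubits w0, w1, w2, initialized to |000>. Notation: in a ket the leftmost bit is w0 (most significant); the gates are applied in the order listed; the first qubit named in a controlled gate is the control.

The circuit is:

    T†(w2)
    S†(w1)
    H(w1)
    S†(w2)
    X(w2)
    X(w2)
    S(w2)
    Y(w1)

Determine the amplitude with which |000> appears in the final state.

The final state's coefficient on |000> equals -sqrt(2)*I/2. Key observation: the block from step 4 through step 7 cancels to the identity and can be dropped.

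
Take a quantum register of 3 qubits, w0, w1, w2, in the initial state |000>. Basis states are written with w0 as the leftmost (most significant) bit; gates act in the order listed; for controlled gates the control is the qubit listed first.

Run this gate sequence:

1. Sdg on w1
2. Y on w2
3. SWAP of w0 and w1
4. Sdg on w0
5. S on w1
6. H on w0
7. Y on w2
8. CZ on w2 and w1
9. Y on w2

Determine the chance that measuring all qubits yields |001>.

A full measurement returns |001> with probability 1/2.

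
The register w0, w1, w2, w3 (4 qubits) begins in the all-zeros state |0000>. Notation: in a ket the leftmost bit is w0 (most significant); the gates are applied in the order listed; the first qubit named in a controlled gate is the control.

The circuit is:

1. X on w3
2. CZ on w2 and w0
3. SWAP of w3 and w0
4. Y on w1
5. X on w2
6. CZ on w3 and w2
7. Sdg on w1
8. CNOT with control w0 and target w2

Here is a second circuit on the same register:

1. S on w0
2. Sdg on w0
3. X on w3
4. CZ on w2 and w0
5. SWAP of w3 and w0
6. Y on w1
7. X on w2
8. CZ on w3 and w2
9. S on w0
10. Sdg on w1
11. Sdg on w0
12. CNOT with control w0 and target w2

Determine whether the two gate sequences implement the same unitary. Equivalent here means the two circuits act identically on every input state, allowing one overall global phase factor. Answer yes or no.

Yes, they are equivalent — the unitaries differ by at most a global phase.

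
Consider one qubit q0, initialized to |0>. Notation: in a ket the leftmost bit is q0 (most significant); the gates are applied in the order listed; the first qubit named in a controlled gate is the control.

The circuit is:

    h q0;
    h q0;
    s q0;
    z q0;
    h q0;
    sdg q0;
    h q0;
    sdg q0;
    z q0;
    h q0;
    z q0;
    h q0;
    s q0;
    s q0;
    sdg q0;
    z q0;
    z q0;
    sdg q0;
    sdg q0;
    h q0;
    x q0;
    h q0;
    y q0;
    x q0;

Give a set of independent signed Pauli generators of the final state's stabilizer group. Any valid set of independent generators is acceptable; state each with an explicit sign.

One valid set of independent stabilizer generators is +Y (any independent generating set of the same group is equally correct).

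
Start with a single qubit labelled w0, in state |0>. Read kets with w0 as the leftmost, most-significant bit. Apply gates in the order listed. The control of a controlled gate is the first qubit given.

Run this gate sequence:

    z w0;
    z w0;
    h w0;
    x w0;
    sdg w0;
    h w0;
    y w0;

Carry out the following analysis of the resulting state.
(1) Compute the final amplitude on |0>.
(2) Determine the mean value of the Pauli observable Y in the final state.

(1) The amplitude on |0> is 1/2 - I/2.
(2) In the final state, Y has expectation 1.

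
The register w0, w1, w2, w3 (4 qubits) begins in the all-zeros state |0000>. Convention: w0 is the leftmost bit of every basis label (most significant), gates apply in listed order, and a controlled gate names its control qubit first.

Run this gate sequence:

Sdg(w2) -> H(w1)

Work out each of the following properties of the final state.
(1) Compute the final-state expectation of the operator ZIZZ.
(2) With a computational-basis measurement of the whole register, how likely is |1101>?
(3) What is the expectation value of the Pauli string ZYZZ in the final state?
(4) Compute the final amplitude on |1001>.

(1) The observable ZIZZ averages to 1.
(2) A full measurement returns |1101> with probability 0.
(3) The observable ZYZZ averages to 0.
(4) |1001> carries amplitude 0 in the final state.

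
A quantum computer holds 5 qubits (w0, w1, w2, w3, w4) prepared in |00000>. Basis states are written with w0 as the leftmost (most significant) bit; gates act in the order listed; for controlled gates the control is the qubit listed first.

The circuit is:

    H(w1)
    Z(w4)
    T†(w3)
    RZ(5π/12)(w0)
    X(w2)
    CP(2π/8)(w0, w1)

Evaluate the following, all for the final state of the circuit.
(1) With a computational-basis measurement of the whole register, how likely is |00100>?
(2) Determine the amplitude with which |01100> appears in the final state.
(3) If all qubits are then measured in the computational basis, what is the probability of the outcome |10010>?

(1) The probability of measuring |00100> is 1/2.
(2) |01100> carries amplitude -sqrt(2)*exp(19*I*pi/24)/2 in the final state.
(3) Outcome |10010> occurs with probability 0.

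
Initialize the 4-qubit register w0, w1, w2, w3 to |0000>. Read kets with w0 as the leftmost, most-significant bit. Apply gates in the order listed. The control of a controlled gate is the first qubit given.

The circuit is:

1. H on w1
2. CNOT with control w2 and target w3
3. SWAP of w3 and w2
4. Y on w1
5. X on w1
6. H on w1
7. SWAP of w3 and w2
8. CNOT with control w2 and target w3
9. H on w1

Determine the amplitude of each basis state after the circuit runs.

The final amplitudes are sqrt(2)*I/2 on |0000>, -sqrt(2)*I/2 on |0100>, and 0 on every other basis state.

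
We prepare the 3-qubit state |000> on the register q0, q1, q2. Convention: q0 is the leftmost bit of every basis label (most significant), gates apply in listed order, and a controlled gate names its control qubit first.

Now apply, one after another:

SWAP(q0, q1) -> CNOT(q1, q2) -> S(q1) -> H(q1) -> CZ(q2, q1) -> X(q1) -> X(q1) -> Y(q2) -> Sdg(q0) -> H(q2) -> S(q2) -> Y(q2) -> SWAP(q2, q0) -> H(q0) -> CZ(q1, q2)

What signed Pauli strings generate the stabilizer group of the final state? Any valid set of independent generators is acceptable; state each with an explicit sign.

One valid set of independent stabilizer generators is +YII, +IXI, +IIZ (any independent generating set of the same group is equally correct). Key observation: steps 6-7 multiply out to the identity, so the circuit reduces to the remaining gates.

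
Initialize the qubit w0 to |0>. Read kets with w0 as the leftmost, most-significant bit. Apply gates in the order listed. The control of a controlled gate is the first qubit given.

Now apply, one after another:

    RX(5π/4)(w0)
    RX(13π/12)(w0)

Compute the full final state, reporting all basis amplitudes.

After the circuit, the state carries amplitude -sqrt(3)/2 on |0>, I/2 on |1>.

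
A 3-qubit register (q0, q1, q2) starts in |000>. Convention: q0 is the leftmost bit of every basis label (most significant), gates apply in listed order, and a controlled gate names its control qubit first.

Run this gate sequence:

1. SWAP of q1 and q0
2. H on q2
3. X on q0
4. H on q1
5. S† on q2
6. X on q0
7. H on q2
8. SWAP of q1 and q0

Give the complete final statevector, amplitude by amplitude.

The resulting statevector has amplitude sqrt(2)*(1 - I)/4 on |000>, sqrt(2)*(1 + I)/4 on |001>, 0 on |010>, 0 on |011>, sqrt(2)*(1 - I)/4 on |100>, sqrt(2)*(1 + I)/4 on |101>, 0 on |110>, 0 on |111>.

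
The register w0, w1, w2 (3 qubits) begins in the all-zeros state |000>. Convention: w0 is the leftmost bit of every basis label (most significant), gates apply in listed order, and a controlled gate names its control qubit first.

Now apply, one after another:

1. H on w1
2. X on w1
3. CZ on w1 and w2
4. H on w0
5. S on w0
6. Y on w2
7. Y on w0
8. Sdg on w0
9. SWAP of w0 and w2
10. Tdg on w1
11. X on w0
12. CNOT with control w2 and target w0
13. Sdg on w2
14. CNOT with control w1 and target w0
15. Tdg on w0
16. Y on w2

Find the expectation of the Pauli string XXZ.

The expectation value of XXZ is 1/2.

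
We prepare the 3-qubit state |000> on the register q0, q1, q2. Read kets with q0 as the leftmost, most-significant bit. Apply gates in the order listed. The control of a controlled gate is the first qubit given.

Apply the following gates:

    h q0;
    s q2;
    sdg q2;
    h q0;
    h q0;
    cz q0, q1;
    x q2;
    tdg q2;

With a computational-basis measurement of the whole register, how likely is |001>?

A full measurement returns |001> with probability 1/2. Key observation: gates 1-4 undo each other exactly, leaving only the rest of the circuit to track.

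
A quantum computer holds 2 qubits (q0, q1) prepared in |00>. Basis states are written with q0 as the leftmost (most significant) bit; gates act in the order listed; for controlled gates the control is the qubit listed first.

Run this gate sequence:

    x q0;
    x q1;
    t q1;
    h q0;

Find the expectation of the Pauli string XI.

In the final state, XI has expectation -1.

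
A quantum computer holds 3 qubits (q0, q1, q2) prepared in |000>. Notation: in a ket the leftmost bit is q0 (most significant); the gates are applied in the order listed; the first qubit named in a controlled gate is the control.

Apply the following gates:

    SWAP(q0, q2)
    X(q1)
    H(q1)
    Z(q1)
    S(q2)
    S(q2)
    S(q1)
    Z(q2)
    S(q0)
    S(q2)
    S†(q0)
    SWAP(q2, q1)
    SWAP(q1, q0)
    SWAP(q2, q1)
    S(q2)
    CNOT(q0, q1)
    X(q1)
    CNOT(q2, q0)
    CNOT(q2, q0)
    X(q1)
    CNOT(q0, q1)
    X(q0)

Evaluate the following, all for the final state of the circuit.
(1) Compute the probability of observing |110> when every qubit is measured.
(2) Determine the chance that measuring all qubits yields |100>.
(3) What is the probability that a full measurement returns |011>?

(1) The probability of measuring |110> is 1/2. Key observation: gates 16-21 undo each other exactly, leaving only the rest of the circuit to track.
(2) The probability of measuring |100> is 1/2.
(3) Outcome |011> occurs with probability 0.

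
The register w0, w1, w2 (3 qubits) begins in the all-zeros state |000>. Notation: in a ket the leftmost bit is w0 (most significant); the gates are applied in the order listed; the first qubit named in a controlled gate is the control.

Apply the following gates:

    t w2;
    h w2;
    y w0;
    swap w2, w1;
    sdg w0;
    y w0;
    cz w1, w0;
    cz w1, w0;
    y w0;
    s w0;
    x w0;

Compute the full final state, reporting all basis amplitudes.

The final amplitudes are sqrt(2)*I/2 on |000>, sqrt(2)*I/2 on |010>, and 0 on every other basis state. Key observation: the block from step 5 through step 10 cancels to the identity and can be dropped.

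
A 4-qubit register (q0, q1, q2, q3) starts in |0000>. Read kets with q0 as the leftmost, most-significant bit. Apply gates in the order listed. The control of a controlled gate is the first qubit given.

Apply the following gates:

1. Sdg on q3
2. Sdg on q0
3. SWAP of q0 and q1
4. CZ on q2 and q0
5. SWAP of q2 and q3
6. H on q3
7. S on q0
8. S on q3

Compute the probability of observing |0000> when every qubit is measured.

The probability of measuring |0000> is 1/2.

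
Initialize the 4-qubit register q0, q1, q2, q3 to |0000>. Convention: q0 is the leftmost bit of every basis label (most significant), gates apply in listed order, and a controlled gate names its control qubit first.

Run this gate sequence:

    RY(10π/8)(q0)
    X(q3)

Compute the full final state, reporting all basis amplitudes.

The final amplitudes are -sqrt(2 - sqrt(2))/2 on |0001>, sqrt(sqrt(2) + 2)/2 on |1001>, and 0 on every other basis state.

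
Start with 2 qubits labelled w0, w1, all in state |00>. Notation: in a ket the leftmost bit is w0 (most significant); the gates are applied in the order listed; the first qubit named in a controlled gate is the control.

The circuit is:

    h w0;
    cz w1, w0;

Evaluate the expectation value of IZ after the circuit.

The observable IZ averages to 1.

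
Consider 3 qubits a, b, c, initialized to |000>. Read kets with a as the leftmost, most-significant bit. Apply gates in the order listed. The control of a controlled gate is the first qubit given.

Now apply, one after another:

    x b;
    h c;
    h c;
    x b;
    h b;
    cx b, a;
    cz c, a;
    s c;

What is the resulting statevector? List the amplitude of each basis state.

The resulting statevector has amplitude sqrt(2)/2 on |000>, sqrt(2)/2 on |110>, and 0 on every other basis state.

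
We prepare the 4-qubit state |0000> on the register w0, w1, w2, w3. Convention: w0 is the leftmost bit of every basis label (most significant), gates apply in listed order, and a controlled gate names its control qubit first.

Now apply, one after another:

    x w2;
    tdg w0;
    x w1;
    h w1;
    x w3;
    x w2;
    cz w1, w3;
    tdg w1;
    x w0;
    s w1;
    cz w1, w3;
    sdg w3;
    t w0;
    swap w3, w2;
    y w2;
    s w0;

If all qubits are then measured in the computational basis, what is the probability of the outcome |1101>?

Outcome |1101> occurs with probability 0.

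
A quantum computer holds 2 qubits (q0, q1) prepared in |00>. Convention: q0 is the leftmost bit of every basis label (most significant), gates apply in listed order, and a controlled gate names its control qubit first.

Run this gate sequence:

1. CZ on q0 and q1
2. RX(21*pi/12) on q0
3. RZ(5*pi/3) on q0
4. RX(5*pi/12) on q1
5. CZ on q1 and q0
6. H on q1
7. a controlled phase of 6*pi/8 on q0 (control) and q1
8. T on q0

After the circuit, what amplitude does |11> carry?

The amplitude on |11> is (-sqrt(2) + 1 + sqrt(3) - sqrt(3)*I + I + sqrt(6)*I)*exp(5*I*pi/6)/8.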